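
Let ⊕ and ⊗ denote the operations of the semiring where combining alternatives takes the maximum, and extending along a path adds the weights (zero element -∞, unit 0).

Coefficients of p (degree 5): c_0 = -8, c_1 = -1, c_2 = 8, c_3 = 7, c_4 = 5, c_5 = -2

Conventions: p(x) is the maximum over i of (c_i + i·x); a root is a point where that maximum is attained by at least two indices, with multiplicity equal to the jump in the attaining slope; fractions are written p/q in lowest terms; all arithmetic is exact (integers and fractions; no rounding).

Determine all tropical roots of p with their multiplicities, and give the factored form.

hull edge (i=0, c=-8) to (i=2, c=8): slope 8, span 2
hull edge (i=2, c=8) to (i=3, c=7): slope -1, span 1
hull edge (i=3, c=7) to (i=4, c=5): slope -2, span 1
hull edge (i=4, c=5) to (i=5, c=-2): slope -7, span 1
Factored form: p(x) = -2 ⊗ (x ⊕ (-8)) ⊗ (x ⊕ (-8)) ⊗ (x ⊕ 1) ⊗ (x ⊕ 2) ⊗ (x ⊕ 7)
Answer: roots = -8 (mult 2), 1 (mult 1), 2 (mult 1), 7 (mult 1)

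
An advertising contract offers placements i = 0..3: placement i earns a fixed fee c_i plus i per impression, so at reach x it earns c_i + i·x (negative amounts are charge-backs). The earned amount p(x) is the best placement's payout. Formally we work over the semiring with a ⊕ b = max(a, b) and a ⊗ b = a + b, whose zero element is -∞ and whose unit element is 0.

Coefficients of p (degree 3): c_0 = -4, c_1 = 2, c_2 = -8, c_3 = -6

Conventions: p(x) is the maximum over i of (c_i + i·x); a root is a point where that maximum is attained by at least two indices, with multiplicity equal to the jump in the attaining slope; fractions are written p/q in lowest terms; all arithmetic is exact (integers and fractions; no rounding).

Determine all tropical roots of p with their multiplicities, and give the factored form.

hull edge (i=0, c=-4) to (i=1, c=2): slope 6, span 1
hull edge (i=1, c=2) to (i=3, c=-6): slope -4, span 2
Factored form: p(x) = -6 ⊗ (x ⊕ (-6)) ⊗ (x ⊕ 4) ⊗ (x ⊕ 4)
Answer: roots = -6 (mult 1), 4 (mult 2)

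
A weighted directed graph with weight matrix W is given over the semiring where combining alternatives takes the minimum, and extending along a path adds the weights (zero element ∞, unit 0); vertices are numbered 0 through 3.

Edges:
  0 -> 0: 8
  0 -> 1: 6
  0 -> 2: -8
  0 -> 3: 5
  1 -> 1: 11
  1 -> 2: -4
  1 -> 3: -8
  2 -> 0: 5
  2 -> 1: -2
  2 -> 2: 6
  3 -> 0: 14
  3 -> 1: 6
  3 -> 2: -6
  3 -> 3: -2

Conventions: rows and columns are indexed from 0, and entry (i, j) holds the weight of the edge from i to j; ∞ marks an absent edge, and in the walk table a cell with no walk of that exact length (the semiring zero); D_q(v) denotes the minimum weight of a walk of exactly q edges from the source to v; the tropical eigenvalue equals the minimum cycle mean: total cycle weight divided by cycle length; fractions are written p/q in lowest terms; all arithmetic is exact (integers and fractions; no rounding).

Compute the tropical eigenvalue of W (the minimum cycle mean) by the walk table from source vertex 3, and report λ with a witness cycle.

q=0: [∞, ∞, ∞, 0]
q=1: [14, 6, -6, -2]
q=2: [-1, -8, -8, -4]
q=3: [-3, -10, -12, -16]
q=4: [-7, -14, -22, -18]
Optimal cycle mean attained by: cycle 1->3->2->1, total (-8) + (-6) + (-2), length 3.
Answer: λ = -16/3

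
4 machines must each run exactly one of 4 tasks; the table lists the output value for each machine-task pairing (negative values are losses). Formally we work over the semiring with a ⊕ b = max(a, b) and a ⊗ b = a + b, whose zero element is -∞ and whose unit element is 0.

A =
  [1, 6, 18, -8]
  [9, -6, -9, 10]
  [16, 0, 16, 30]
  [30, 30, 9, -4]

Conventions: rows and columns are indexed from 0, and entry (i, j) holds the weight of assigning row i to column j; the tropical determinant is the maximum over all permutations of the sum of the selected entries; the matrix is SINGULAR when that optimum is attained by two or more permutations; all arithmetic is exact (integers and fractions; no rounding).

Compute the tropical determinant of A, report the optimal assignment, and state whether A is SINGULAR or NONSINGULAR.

σ = (0, 1, 2, 3): 1 + (-6) + 16 + (-4) = 7
σ = (0, 1, 3, 2): 1 + (-6) + 30 + 9 = 34
σ = (0, 2, 1, 3): 1 + (-9) + 0 + (-4) = -12
σ = (0, 2, 3, 1): 1 + (-9) + 30 + 30 = 52
σ = (0, 3, 1, 2): 1 + 10 + 0 + 9 = 20
σ = (0, 3, 2, 1): 1 + 10 + 16 + 30 = 57
σ = (1, 0, 2, 3): 6 + 9 + 16 + (-4) = 27
σ = (1, 0, 3, 2): 6 + 9 + 30 + 9 = 54
σ = (1, 2, 0, 3): 6 + (-9) + 16 + (-4) = 9
σ = (1, 2, 3, 0): 6 + (-9) + 30 + 30 = 57
σ = (1, 3, 0, 2): 6 + 10 + 16 + 9 = 41
σ = (1, 3, 2, 0): 6 + 10 + 16 + 30 = 62
σ = (2, 0, 1, 3): 18 + 9 + 0 + (-4) = 23
σ = (2, 0, 3, 1): 18 + 9 + 30 + 30 = 87
σ = (2, 1, 0, 3): 18 + (-6) + 16 + (-4) = 24
σ = (2, 1, 3, 0): 18 + (-6) + 30 + 30 = 72
σ = (2, 3, 0, 1): 18 + 10 + 16 + 30 = 74
σ = (2, 3, 1, 0): 18 + 10 + 0 + 30 = 58
σ = (3, 0, 1, 2): (-8) + 9 + 0 + 9 = 10
σ = (3, 0, 2, 1): (-8) + 9 + 16 + 30 = 47
σ = (3, 1, 0, 2): (-8) + (-6) + 16 + 9 = 11
σ = (3, 1, 2, 0): (-8) + (-6) + 16 + 30 = 32
σ = (3, 2, 0, 1): (-8) + (-9) + 16 + 30 = 29
σ = (3, 2, 1, 0): (-8) + (-9) + 0 + 30 = 13
Optimal value attained by: σ = (2, 0, 3, 1).
Answer: det⊕(A) = 87; verdict: NONSINGULAR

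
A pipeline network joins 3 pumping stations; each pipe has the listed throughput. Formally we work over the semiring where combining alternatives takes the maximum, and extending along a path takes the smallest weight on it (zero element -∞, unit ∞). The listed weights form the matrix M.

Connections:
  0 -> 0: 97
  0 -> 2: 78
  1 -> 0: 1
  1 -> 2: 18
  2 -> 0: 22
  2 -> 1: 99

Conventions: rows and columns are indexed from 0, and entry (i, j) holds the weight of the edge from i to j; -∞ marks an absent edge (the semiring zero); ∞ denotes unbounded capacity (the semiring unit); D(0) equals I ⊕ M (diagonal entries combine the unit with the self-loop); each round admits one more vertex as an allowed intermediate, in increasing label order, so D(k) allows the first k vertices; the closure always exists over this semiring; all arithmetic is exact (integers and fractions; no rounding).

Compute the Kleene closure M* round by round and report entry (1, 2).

D(0):
  [∞, -∞, 78]
  [1, ∞, 18]
  [22, 99, ∞]
D(1):
  [∞, -∞, 78]
  [1, ∞, 18]
  [22, 99, ∞]
D(2):
  [∞, -∞, 78]
  [1, ∞, 18]
  [22, 99, ∞]
D(3):
  [∞, 78, 78]
  [18, ∞, 18]
  [22, 99, ∞]
Answer: M*[1][2] = 18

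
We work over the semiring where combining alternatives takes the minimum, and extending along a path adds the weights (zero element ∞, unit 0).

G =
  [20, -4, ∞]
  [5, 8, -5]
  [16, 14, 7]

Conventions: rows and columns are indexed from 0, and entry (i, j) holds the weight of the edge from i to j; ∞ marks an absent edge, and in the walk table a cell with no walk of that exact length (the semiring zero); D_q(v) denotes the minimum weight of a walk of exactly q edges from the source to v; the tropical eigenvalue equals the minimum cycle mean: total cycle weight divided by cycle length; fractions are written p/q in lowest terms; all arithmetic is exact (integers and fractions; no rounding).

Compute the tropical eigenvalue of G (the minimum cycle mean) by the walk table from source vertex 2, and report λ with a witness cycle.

q=0: [∞, ∞, 0]
q=1: [16, 14, 7]
q=2: [19, 12, 9]
q=3: [17, 15, 7]
Optimal cycle mean attained by: cycle 0->1->0, total (-4) + 5, length 2.
Answer: λ = 1/2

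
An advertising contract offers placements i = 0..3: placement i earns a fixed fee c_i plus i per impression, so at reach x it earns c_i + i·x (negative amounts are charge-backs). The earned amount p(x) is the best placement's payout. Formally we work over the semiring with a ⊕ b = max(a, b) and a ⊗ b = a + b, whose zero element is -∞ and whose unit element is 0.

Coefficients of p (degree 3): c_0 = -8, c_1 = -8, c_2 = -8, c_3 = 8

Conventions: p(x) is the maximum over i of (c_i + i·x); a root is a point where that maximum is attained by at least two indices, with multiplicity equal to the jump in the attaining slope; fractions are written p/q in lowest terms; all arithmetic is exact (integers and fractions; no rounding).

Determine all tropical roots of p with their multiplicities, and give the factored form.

hull edge (i=0, c=-8) to (i=3, c=8): slope 16/3, span 3
Factored form: p(x) = 8 ⊗ (x ⊕ (-16/3)) ⊗ (x ⊕ (-16/3)) ⊗ (x ⊕ (-16/3))
Answer: roots = -16/3 (mult 3)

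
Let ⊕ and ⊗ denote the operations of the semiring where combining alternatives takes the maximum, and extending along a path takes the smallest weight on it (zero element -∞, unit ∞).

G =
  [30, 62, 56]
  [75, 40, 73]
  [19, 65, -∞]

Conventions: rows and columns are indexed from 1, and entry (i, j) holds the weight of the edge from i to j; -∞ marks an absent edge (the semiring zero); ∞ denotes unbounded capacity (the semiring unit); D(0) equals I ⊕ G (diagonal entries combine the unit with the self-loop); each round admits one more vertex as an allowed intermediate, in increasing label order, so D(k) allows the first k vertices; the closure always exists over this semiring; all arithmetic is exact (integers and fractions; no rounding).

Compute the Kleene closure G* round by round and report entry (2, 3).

D(0):
  [∞, 62, 56]
  [75, ∞, 73]
  [19, 65, ∞]
D(1):
  [∞, 62, 56]
  [75, ∞, 73]
  [19, 65, ∞]
D(2):
  [∞, 62, 62]
  [75, ∞, 73]
  [65, 65, ∞]
D(3):
  [∞, 62, 62]
  [75, ∞, 73]
  [65, 65, ∞]
Answer: G*[2][3] = 73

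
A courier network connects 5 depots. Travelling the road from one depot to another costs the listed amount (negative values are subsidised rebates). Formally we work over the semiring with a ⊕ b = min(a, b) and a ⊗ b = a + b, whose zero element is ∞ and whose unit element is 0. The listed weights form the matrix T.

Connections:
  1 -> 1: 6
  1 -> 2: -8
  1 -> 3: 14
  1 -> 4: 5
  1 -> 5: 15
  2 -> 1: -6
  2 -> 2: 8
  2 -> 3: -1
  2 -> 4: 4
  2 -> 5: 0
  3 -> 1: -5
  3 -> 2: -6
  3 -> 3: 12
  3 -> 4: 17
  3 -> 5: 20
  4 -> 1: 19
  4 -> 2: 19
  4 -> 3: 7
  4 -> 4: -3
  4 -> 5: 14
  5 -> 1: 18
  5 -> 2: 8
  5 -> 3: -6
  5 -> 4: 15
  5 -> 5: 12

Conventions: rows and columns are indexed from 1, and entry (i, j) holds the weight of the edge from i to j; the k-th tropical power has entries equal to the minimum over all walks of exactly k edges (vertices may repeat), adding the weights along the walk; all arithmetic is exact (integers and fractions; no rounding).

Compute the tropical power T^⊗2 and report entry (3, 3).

T^⊗2:
  [-14, -2, -9, -4, -8]
  [-6, -14, -6, -1, 8]
  [-12, -13, -7, -2, -6]
  [2, 1, 4, -6, 11]
  [-11, -12, 6, 11, 8]
Key observation: the optimum is the walk 3->2->3, with weight (-6) + (-1) = -7.
Optimal value attained by: walk 3->2->3.
Answer: (T^⊗2)[3][3] = -7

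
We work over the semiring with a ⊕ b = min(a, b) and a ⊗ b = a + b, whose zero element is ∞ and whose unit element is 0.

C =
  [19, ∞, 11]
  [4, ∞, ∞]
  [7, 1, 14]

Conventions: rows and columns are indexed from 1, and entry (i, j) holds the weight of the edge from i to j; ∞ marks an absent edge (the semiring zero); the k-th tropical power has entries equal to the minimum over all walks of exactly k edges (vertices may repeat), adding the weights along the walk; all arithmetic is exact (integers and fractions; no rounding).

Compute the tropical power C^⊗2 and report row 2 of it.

C^⊗2:
  [18, 12, 25]
  [23, ∞, 15]
  [5, 15, 18]
Answer: row 2 of C^⊗2 = [23, ∞, 15]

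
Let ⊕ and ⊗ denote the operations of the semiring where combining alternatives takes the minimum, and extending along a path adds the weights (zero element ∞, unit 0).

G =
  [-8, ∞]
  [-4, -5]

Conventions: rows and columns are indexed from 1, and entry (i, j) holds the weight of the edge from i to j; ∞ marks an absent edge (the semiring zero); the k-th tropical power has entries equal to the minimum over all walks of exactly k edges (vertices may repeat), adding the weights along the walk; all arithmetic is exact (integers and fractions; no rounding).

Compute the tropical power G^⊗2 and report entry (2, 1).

G^⊗2:
  [-16, ∞]
  [-12, -10]
Key observation: the optimum is the walk 2->1->1, with weight (-4) + (-8) = -12.
Optimal value attained by: walk 2->1->1.
Answer: (G^⊗2)[2][1] = -12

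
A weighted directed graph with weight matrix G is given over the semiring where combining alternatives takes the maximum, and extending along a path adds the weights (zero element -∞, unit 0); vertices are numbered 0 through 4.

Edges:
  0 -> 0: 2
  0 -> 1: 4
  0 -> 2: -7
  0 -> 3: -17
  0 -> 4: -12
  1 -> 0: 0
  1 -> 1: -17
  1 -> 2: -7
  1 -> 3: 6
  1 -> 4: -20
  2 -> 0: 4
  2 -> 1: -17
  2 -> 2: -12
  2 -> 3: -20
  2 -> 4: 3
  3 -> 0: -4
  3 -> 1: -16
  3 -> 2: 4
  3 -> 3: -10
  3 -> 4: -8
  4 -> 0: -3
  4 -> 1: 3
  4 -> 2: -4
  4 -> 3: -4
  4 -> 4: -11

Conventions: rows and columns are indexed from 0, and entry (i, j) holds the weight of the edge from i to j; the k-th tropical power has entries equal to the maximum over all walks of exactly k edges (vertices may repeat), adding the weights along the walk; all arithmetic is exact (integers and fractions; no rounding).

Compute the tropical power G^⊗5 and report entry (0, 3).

G^⊗2:
  [4, 6, -3, 10, -4]
  [2, 4, 10, -4, -2]
  [6, 8, -1, -1, -8]
  [8, 0, -6, -10, 7]
  [3, 1, 0, 9, -1]
G^⊗3:
  [6, 8, 14, 12, 2]
  [14, 6, 0, 10, 13]
  [8, 10, 3, 14, 2]
  [10, 12, 3, 6, -3]
  [5, 7, 13, 7, 3]
G^⊗4:
  [18, 10, 16, 14, 17]
  [16, 18, 14, 12, 3]
  [10, 12, 18, 16, 6]
  [12, 14, 10, 18, 6]
  [17, 9, 11, 13, 16]
G^⊗5:
  [20, 22, 18, 16, 19]
  [18, 20, 16, 24, 17]
  [22, 14, 20, 18, 21]
  [14, 16, 22, 20, 13]
  [19, 21, 17, 15, 14]
Key observation: the optimum is the walk 0->0->0->0->1->3, with weight 2 + 2 + 2 + 4 + 6 = 16.
Optimal value attained by: walk 0->0->0->0->1->3.
Answer: (G^⊗5)[0][3] = 16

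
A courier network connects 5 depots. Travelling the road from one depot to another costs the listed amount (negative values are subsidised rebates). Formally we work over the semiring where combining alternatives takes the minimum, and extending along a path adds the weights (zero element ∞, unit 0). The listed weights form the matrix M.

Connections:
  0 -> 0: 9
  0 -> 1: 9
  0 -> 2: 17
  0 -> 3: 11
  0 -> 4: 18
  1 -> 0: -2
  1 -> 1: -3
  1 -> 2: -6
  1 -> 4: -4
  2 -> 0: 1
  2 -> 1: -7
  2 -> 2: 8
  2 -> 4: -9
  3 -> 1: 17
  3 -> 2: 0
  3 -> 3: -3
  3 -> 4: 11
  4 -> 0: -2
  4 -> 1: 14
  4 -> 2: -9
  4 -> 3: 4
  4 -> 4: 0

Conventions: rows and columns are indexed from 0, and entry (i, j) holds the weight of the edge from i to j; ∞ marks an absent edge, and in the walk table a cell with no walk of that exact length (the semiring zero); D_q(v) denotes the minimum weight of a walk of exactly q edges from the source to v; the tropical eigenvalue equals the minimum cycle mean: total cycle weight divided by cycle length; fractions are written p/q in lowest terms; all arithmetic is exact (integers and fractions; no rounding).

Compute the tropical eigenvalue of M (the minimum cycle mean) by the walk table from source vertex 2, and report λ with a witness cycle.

q=0: [∞, ∞, 0, ∞, ∞]
q=1: [1, -7, 8, ∞, -9]
q=2: [-11, -10, -18, -5, -11]
q=3: [-17, -25, -20, -8, -27]
q=4: [-29, -28, -36, -23, -29]
q=5: [-35, -43, -38, -26, -45]
Optimal cycle mean attained by: cycle 2->4->2, total (-9) + (-9), length 2.
Answer: λ = -9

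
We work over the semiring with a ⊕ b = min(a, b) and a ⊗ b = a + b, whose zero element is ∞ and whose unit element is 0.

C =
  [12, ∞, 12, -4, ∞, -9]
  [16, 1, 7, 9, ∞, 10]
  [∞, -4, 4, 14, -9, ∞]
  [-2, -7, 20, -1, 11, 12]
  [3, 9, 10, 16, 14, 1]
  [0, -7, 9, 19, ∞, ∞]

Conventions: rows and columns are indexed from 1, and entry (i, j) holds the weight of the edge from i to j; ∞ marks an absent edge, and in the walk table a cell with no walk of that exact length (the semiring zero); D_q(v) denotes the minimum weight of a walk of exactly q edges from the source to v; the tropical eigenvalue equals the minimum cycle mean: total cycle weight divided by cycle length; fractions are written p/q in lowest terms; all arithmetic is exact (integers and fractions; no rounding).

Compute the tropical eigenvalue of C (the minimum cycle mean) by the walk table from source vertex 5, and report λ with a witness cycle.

q=0: [∞, ∞, ∞, ∞, 0, ∞]
q=1: [3, 9, 10, 16, 14, 1]
q=2: [1, -6, 10, -1, 1, -6]
q=3: [-6, -13, 1, -3, 1, -8]
q=4: [-8, -15, -6, -10, -8, -15]
q=5: [-15, -22, -8, -12, -15, -17]
q=6: [-17, -24, -15, -19, -17, -24]
Optimal cycle mean attained by: cycle 1->6->1, total (-9) + 0, length 2.
Answer: λ = -9/2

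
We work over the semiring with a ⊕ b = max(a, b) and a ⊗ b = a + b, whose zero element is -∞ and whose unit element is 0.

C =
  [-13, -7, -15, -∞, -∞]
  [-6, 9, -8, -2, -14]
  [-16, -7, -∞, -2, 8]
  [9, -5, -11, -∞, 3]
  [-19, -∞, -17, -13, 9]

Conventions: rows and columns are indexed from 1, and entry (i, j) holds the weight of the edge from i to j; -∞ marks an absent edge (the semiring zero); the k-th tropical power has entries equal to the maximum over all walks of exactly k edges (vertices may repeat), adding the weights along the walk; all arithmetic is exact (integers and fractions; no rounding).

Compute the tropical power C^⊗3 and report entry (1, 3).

C^⊗2:
  [-13, 2, -15, -9, -7]
  [7, 18, 1, 7, 1]
  [7, 2, -9, -5, 17]
  [-4, 4, -6, -7, 12]
  [-4, -18, -8, -4, 18]
C^⊗3:
  [0, 11, -6, 0, 2]
  [16, 27, 10, 16, 10]
  [4, 11, 0, 4, 26]
  [2, 13, -4, 2, 21]
  [5, -9, 1, 5, 27]
Key observation: the optimum is the walk 1->2->2->3, with weight (-7) + 9 + (-8) = -6.
Optimal value attained by: walk 1->2->2->3.
Answer: (C^⊗3)[1][3] = -6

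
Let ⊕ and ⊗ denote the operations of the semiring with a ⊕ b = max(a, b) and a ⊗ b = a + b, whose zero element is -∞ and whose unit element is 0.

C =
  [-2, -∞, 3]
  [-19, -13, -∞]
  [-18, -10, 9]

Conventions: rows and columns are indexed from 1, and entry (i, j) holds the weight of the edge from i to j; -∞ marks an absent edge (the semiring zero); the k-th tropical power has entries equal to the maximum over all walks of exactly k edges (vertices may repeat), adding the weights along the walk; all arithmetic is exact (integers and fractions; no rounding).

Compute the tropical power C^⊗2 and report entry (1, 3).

C^⊗2:
  [-4, -7, 12]
  [-21, -26, -16]
  [-9, -1, 18]
Key observation: the optimum is the walk 1->3->3, with weight 3 + 9 = 12.
Optimal value attained by: walk 1->3->3.
Answer: (C^⊗2)[1][3] = 12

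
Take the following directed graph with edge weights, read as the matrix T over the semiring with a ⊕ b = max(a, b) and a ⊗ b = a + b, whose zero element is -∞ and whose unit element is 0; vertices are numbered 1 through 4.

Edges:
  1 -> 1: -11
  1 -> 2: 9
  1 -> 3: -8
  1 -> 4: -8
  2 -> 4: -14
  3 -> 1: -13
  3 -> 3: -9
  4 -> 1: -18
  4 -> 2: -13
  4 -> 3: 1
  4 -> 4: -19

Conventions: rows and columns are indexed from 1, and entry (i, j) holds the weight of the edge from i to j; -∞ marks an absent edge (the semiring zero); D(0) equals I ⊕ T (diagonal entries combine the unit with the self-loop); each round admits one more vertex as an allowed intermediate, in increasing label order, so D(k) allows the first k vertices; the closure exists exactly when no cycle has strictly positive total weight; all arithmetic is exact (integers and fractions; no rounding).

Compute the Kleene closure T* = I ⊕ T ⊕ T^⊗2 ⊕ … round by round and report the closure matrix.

D(0):
  [0, 9, -8, -8]
  [-∞, 0, -∞, -14]
  [-13, -∞, 0, -∞]
  [-18, -13, 1, 0]
D(1):
  [0, 9, -8, -8]
  [-∞, 0, -∞, -14]
  [-13, -4, 0, -21]
  [-18, -9, 1, 0]
D(2):
  [0, 9, -8, -5]
  [-∞, 0, -∞, -14]
  [-13, -4, 0, -18]
  [-18, -9, 1, 0]
D(3):
  [0, 9, -8, -5]
  [-∞, 0, -∞, -14]
  [-13, -4, 0, -18]
  [-12, -3, 1, 0]
D(4):
  [0, 9, -4, -5]
  [-26, 0, -13, -14]
  [-13, -4, 0, -18]
  [-12, -3, 1, 0]
Answer: T* = [[0, 9, -4, -5], [-26, 0, -13, -14], [-13, -4, 0, -18], [-12, -3, 1, 0]]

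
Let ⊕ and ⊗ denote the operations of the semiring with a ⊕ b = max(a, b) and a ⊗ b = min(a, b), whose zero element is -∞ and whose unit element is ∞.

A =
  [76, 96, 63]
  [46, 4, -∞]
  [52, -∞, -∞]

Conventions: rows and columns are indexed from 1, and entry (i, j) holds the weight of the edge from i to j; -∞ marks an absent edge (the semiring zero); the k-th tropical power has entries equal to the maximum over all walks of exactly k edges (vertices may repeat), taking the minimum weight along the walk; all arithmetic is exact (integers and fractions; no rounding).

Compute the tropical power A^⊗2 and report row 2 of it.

A^⊗2:
  [76, 76, 63]
  [46, 46, 46]
  [52, 52, 52]
Answer: row 2 of A^⊗2 = [46, 46, 46]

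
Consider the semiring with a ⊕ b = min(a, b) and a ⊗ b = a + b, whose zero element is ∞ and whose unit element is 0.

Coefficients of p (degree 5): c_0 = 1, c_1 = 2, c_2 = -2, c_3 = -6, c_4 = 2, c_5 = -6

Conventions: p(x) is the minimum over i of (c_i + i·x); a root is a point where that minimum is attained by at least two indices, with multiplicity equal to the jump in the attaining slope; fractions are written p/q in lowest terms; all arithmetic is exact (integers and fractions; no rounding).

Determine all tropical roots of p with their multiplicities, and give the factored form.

hull edge (i=0, c=1) to (i=3, c=-6): slope -7/3, span 3
hull edge (i=3, c=-6) to (i=5, c=-6): slope 0, span 2
Factored form: p(x) = -6 ⊗ (x ⊕ 0) ⊗ (x ⊕ 0) ⊗ (x ⊕ 7/3) ⊗ (x ⊕ 7/3) ⊗ (x ⊕ 7/3)
Answer: roots = 0 (mult 2), 7/3 (mult 3)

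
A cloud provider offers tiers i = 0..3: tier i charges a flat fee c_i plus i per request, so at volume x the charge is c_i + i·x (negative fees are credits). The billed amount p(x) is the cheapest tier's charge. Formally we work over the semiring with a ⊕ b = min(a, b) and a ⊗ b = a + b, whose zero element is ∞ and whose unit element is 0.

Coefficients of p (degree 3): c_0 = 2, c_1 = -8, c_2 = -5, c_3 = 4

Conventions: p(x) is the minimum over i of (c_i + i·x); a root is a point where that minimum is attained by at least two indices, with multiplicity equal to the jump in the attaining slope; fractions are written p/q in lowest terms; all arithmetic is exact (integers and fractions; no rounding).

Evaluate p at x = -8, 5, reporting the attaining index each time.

p(-8) = min(2+0·(-8)=2, -8+1·(-8)=-16, -5+2·(-8)=-21, 4+3·(-8)=-20) = -21 (attained by i=2)
p(5) = min(2+0·5=2, -8+1·5=-3, -5+2·5=5, 4+3·5=19) = -3 (attained by i=1)
Answer: p(-8) = -21; p(5) = -3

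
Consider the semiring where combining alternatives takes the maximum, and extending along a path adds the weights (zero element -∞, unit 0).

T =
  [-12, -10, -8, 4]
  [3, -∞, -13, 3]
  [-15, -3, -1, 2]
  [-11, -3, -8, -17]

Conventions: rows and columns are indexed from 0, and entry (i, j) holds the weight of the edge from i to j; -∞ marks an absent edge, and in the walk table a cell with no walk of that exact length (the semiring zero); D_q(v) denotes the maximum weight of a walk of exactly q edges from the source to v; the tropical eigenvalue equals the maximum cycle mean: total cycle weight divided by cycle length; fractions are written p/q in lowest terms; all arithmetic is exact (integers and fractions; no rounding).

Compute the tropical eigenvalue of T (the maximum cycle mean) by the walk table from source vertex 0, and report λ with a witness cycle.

q=0: [0, -∞, -∞, -∞]
q=1: [-12, -10, -8, 4]
q=2: [-7, 1, -4, -6]
q=3: [4, -7, -5, 4]
q=4: [-4, 1, -4, 8]
Optimal cycle mean attained by: cycle 0->3->1->0, total 4 + (-3) + 3, length 3.
Answer: λ = 4/3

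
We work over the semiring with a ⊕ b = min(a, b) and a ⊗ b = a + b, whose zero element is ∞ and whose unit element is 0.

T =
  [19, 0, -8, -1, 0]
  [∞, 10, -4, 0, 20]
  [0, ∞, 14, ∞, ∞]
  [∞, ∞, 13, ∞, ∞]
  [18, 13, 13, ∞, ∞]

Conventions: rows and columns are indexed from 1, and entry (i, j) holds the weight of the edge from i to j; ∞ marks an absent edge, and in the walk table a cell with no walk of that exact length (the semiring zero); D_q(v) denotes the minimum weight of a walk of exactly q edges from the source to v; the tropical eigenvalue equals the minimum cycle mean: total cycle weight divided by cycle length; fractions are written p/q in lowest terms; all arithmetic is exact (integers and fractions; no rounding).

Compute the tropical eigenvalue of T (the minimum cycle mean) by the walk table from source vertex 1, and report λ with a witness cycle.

q=0: [0, ∞, ∞, ∞, ∞]
q=1: [19, 0, -8, -1, 0]
q=2: [-8, 10, -4, 0, 19]
q=3: [-4, -8, -16, -9, -8]
q=4: [-16, -4, -12, -8, -4]
q=5: [-12, -16, -24, -17, -16]
Optimal cycle mean attained by: cycle 1->3->1, total (-8) + 0, length 2.
Answer: λ = -4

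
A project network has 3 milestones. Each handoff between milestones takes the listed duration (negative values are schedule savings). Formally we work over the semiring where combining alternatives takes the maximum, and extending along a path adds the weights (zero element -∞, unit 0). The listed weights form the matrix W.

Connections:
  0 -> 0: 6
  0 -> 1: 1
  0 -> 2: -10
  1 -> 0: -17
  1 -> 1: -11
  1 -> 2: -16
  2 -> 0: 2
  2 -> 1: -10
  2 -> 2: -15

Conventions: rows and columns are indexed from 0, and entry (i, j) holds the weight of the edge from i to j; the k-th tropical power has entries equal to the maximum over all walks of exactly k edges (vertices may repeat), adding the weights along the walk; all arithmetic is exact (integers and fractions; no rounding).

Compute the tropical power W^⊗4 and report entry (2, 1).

W^⊗2:
  [12, 7, -4]
  [-11, -16, -27]
  [8, 3, -8]
W^⊗3:
  [18, 13, 2]
  [-5, -10, -21]
  [14, 9, -2]
W^⊗4:
  [24, 19, 8]
  [1, -4, -15]
  [20, 15, 4]
Key observation: the optimum is the walk 2->0->0->0->1, with weight 2 + 6 + 6 + 1 = 15.
Optimal value attained by: walk 2->0->0->0->1.
Answer: (W^⊗4)[2][1] = 15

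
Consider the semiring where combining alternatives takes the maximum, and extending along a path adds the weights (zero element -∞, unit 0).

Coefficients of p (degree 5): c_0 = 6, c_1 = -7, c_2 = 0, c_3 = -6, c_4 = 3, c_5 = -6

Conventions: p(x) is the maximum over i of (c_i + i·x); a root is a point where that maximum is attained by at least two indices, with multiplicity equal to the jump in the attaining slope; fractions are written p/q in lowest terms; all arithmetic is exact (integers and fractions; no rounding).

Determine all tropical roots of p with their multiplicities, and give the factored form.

hull edge (i=0, c=6) to (i=4, c=3): slope -3/4, span 4
hull edge (i=4, c=3) to (i=5, c=-6): slope -9, span 1
Factored form: p(x) = -6 ⊗ (x ⊕ 3/4) ⊗ (x ⊕ 3/4) ⊗ (x ⊕ 3/4) ⊗ (x ⊕ 3/4) ⊗ (x ⊕ 9)
Answer: roots = 3/4 (mult 4), 9 (mult 1)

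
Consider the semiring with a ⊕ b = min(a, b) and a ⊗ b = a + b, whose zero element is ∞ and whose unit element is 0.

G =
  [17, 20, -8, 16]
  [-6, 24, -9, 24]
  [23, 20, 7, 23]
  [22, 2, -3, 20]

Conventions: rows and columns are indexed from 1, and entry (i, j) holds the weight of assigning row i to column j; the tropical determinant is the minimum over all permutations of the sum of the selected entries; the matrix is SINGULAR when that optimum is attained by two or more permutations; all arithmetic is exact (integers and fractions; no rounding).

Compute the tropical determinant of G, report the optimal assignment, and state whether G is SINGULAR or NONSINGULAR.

σ = (1, 2, 3, 4): 17 + 24 + 7 + 20 = 68
σ = (1, 2, 4, 3): 17 + 24 + 23 + (-3) = 61
σ = (1, 3, 2, 4): 17 + (-9) + 20 + 20 = 48
σ = (1, 3, 4, 2): 17 + (-9) + 23 + 2 = 33
σ = (1, 4, 2, 3): 17 + 24 + 20 + (-3) = 58
σ = (1, 4, 3, 2): 17 + 24 + 7 + 2 = 50
σ = (2, 1, 3, 4): 20 + (-6) + 7 + 20 = 41
σ = (2, 1, 4, 3): 20 + (-6) + 23 + (-3) = 34
σ = (2, 3, 1, 4): 20 + (-9) + 23 + 20 = 54
σ = (2, 3, 4, 1): 20 + (-9) + 23 + 22 = 56
σ = (2, 4, 1, 3): 20 + 24 + 23 + (-3) = 64
σ = (2, 4, 3, 1): 20 + 24 + 7 + 22 = 73
σ = (3, 1, 2, 4): (-8) + (-6) + 20 + 20 = 26
σ = (3, 1, 4, 2): (-8) + (-6) + 23 + 2 = 11
σ = (3, 2, 1, 4): (-8) + 24 + 23 + 20 = 59
σ = (3, 2, 4, 1): (-8) + 24 + 23 + 22 = 61
σ = (3, 4, 1, 2): (-8) + 24 + 23 + 2 = 41
σ = (3, 4, 2, 1): (-8) + 24 + 20 + 22 = 58
σ = (4, 1, 2, 3): 16 + (-6) + 20 + (-3) = 27
σ = (4, 1, 3, 2): 16 + (-6) + 7 + 2 = 19
σ = (4, 2, 1, 3): 16 + 24 + 23 + (-3) = 60
σ = (4, 2, 3, 1): 16 + 24 + 7 + 22 = 69
σ = (4, 3, 1, 2): 16 + (-9) + 23 + 2 = 32
σ = (4, 3, 2, 1): 16 + (-9) + 20 + 22 = 49
Optimal value attained by: σ = (3, 1, 4, 2).
Answer: det⊕(G) = 11; verdict: NONSINGULAR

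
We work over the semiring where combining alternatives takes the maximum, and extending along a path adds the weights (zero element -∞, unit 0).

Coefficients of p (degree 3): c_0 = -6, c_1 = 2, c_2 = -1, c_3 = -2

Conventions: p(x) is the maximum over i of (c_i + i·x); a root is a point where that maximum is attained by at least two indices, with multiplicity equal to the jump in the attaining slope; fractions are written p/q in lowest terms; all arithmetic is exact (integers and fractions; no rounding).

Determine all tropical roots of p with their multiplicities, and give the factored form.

hull edge (i=0, c=-6) to (i=1, c=2): slope 8, span 1
hull edge (i=1, c=2) to (i=3, c=-2): slope -2, span 2
Factored form: p(x) = -2 ⊗ (x ⊕ (-8)) ⊗ (x ⊕ 2) ⊗ (x ⊕ 2)
Answer: roots = -8 (mult 1), 2 (mult 2)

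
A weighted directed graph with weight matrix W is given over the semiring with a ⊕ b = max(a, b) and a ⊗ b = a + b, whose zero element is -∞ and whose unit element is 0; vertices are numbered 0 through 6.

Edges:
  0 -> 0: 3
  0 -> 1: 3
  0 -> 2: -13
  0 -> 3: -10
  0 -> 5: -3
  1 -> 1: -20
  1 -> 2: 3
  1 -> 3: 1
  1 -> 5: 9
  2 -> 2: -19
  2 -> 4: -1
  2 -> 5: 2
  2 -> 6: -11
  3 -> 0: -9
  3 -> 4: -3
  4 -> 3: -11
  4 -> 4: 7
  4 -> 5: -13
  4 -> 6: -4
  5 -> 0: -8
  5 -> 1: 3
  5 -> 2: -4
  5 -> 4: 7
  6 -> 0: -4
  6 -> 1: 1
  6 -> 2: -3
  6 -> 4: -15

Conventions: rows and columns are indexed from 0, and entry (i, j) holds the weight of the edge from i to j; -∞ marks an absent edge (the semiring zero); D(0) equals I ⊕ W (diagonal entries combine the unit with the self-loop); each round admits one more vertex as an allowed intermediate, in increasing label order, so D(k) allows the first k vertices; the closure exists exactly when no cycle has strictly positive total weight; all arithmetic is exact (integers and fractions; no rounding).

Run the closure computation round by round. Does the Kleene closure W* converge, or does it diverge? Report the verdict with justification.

Detection: at round 0, diagonal entry (0, 0) turns strictly positive.
Key observation: the cycle 0->0 has total weight 3, which is strictly positive.
Answer: DIVERGES — positive cycle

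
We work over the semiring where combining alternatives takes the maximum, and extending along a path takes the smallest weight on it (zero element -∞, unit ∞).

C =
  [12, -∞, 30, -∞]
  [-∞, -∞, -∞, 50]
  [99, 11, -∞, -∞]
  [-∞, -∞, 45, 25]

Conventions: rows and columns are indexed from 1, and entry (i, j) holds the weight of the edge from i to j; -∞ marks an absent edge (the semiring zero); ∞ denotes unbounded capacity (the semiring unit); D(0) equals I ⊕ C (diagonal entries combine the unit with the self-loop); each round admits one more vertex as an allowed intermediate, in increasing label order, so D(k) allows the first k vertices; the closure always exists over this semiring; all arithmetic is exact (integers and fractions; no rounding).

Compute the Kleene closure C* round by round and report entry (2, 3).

D(0):
  [∞, -∞, 30, -∞]
  [-∞, ∞, -∞, 50]
  [99, 11, ∞, -∞]
  [-∞, -∞, 45, ∞]
D(1):
  [∞, -∞, 30, -∞]
  [-∞, ∞, -∞, 50]
  [99, 11, ∞, -∞]
  [-∞, -∞, 45, ∞]
D(2):
  [∞, -∞, 30, -∞]
  [-∞, ∞, -∞, 50]
  [99, 11, ∞, 11]
  [-∞, -∞, 45, ∞]
D(3):
  [∞, 11, 30, 11]
  [-∞, ∞, -∞, 50]
  [99, 11, ∞, 11]
  [45, 11, 45, ∞]
D(4):
  [∞, 11, 30, 11]
  [45, ∞, 45, 50]
  [99, 11, ∞, 11]
  [45, 11, 45, ∞]
Answer: C*[2][3] = 45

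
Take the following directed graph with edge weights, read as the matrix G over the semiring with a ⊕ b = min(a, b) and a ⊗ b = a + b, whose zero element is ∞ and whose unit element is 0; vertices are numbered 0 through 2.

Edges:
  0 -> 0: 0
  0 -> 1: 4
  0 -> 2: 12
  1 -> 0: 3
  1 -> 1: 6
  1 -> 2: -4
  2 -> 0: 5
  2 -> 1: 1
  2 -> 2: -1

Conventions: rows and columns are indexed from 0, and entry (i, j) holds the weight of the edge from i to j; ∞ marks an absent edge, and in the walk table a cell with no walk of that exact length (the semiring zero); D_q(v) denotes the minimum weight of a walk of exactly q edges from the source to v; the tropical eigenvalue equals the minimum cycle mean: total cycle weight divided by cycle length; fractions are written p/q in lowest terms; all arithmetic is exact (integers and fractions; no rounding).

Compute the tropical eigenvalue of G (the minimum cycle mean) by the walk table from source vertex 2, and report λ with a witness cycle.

q=0: [∞, ∞, 0]
q=1: [5, 1, -1]
q=2: [4, 0, -3]
q=3: [2, -2, -4]
Optimal cycle mean attained by: cycle 1->2->1, total (-4) + 1, length 2.
Answer: λ = -3/2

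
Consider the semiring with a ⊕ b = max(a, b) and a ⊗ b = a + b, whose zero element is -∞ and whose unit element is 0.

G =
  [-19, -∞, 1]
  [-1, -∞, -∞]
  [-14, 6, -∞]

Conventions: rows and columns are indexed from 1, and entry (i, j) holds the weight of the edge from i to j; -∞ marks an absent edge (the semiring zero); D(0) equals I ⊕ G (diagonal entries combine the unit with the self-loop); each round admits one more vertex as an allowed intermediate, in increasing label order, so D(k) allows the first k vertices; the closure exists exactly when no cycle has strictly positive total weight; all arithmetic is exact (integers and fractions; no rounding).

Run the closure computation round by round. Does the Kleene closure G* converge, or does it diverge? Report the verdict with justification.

D(0):
  [0, -∞, 1]
  [-1, 0, -∞]
  [-14, 6, 0]
D(1):
  [0, -∞, 1]
  [-1, 0, 0]
  [-14, 6, 0]
Detection: at round 2, diagonal entry (3, 3) turns strictly positive.
Key observation: the cycle 3->2->1->3 has total weight 6 + (-1) + 1, which is strictly positive.
Answer: DIVERGES — positive cycle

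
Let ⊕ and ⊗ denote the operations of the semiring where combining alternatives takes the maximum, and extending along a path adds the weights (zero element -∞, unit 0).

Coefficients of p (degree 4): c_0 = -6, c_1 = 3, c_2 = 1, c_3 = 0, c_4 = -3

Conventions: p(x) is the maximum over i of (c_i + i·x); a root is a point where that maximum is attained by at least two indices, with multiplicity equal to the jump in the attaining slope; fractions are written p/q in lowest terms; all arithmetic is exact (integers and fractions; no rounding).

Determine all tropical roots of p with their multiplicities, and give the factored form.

hull edge (i=0, c=-6) to (i=1, c=3): slope 9, span 1
hull edge (i=1, c=3) to (i=3, c=0): slope -3/2, span 2
hull edge (i=3, c=0) to (i=4, c=-3): slope -3, span 1
Factored form: p(x) = -3 ⊗ (x ⊕ (-9)) ⊗ (x ⊕ 3/2) ⊗ (x ⊕ 3/2) ⊗ (x ⊕ 3)
Answer: roots = -9 (mult 1), 3/2 (mult 2), 3 (mult 1)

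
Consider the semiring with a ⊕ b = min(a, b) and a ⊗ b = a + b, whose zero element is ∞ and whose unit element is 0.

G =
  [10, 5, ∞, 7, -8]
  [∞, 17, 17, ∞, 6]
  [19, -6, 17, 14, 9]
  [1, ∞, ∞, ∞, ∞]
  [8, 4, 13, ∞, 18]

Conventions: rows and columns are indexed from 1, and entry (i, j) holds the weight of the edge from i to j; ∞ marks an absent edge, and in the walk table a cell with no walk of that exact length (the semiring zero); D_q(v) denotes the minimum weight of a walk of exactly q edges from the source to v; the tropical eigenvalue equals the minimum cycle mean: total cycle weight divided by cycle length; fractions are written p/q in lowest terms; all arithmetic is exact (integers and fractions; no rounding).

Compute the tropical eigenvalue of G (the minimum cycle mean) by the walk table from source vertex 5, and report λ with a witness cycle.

q=0: [∞, ∞, ∞, ∞, 0]
q=1: [8, 4, 13, ∞, 18]
q=2: [18, 7, 21, 15, 0]
q=3: [8, 4, 13, 25, 10]
q=4: [18, 7, 21, 15, 0]
q=5: [8, 4, 13, 25, 10]
Optimal cycle mean attained by: cycle 1->5->1, total (-8) + 8, length 2.
Answer: λ = 0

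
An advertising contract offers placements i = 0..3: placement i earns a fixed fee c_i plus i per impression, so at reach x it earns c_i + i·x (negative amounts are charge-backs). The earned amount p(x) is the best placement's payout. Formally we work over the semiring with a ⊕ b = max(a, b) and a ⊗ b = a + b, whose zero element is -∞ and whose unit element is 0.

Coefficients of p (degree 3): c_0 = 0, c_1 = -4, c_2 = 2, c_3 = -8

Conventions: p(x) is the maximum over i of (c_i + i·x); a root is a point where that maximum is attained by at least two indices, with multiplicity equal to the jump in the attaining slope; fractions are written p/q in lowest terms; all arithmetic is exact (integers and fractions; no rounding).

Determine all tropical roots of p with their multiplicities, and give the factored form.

hull edge (i=0, c=0) to (i=2, c=2): slope 1, span 2
hull edge (i=2, c=2) to (i=3, c=-8): slope -10, span 1
Factored form: p(x) = -8 ⊗ (x ⊕ (-1)) ⊗ (x ⊕ (-1)) ⊗ (x ⊕ 10)
Answer: roots = -1 (mult 2), 10 (mult 1)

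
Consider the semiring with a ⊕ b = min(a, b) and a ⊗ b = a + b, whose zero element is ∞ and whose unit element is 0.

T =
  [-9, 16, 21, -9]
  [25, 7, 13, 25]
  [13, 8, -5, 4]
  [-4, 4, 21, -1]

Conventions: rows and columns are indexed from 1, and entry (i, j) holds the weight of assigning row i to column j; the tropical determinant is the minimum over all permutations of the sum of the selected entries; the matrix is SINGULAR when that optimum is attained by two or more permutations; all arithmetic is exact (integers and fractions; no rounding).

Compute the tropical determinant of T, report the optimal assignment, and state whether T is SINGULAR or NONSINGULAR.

σ = (1, 2, 3, 4): (-9) + 7 + (-5) + (-1) = -8
σ = (1, 2, 4, 3): (-9) + 7 + 4 + 21 = 23
σ = (1, 3, 2, 4): (-9) + 13 + 8 + (-1) = 11
σ = (1, 3, 4, 2): (-9) + 13 + 4 + 4 = 12
σ = (1, 4, 2, 3): (-9) + 25 + 8 + 21 = 45
σ = (1, 4, 3, 2): (-9) + 25 + (-5) + 4 = 15
σ = (2, 1, 3, 4): 16 + 25 + (-5) + (-1) = 35
σ = (2, 1, 4, 3): 16 + 25 + 4 + 21 = 66
σ = (2, 3, 1, 4): 16 + 13 + 13 + (-1) = 41
σ = (2, 3, 4, 1): 16 + 13 + 4 + (-4) = 29
σ = (2, 4, 1, 3): 16 + 25 + 13 + 21 = 75
σ = (2, 4, 3, 1): 16 + 25 + (-5) + (-4) = 32
σ = (3, 1, 2, 4): 21 + 25 + 8 + (-1) = 53
σ = (3, 1, 4, 2): 21 + 25 + 4 + 4 = 54
σ = (3, 2, 1, 4): 21 + 7 + 13 + (-1) = 40
σ = (3, 2, 4, 1): 21 + 7 + 4 + (-4) = 28
σ = (3, 4, 1, 2): 21 + 25 + 13 + 4 = 63
σ = (3, 4, 2, 1): 21 + 25 + 8 + (-4) = 50
σ = (4, 1, 2, 3): (-9) + 25 + 8 + 21 = 45
σ = (4, 1, 3, 2): (-9) + 25 + (-5) + 4 = 15
σ = (4, 2, 1, 3): (-9) + 7 + 13 + 21 = 32
σ = (4, 2, 3, 1): (-9) + 7 + (-5) + (-4) = -11
σ = (4, 3, 1, 2): (-9) + 13 + 13 + 4 = 21
σ = (4, 3, 2, 1): (-9) + 13 + 8 + (-4) = 8
Optimal value attained by: σ = (4, 2, 3, 1).
Answer: det⊕(T) = -11; verdict: NONSINGULAR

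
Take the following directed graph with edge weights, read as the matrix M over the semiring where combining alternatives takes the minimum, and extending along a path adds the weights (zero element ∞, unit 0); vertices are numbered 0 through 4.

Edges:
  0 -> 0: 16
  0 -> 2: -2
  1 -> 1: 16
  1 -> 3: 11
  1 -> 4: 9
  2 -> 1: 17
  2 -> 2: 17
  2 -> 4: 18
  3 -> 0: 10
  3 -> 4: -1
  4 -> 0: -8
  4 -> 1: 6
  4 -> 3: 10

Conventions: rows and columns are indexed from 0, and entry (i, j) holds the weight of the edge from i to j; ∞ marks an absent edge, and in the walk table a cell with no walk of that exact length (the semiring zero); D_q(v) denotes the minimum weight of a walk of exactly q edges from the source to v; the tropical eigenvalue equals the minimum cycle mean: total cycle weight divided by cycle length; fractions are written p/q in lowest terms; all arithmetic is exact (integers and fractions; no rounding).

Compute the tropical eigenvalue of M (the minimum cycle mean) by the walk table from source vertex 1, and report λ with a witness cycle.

q=0: [∞, 0, ∞, ∞, ∞]
q=1: [∞, 16, ∞, 11, 9]
q=2: [1, 15, ∞, 19, 10]
q=3: [2, 16, -1, 20, 18]
q=4: [10, 16, 0, 27, 17]
q=5: [9, 17, 8, 27, 18]
Optimal cycle mean attained by: cycle 0->2->4->0, total (-2) + 18 + (-8), length 3.
Answer: λ = 8/3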